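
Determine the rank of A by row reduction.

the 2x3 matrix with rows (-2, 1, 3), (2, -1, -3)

Row reduction:
R2 <- R2 - (-1)*R1:  [ 0  0  0 ]
Row echelon form:
[ -2  1  3 ]
[  0  0  0 ]
Nonzero rows / pivot columns: 1

rank(A) = 1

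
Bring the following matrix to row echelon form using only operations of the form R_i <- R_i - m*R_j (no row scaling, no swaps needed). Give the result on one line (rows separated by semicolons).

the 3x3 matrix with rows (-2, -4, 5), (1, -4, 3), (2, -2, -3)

REF = [-2 -4 5; 0 -6 11/2; 0 0 -7/2]

Forward elimination:
R2 <- R2 - (-1/2)*R1:  [    0    -6  11/2 ]
R3 <- R3 - (-1)*R1:  [  0  -6   2 ]
R3 <- R3 - (1)*R2:  [    0     0  -7/2 ]
Row echelon form:
[ -2  -4     5 ]
[  0  -6  11/2 ]
[  0   0  -7/2 ]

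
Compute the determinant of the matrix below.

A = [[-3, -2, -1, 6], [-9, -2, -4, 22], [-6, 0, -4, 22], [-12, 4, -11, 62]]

det(A) = 24

Forward elimination:
R2 <- R2 - (3)*R1:  [  0   4  -1   4 ]
R3 <- R3 - (2)*R1:  [  0   4  -2  10 ]
R4 <- R4 - (4)*R1:  [  0  12  -7  38 ]
R3 <- R3 - (1)*R2:  [  0   0  -1   6 ]
R4 <- R4 - (3)*R2:  [  0   0  -4  26 ]
R4 <- R4 - (4)*R3:  [ 0  0  0  2 ]
Upper-triangular form:
[ -3  -2  -1  6 ]
[  0   4  -1  4 ]
[  0   0  -1  6 ]
[  0   0   0  2 ]
det(A) = (-1)^0 * (-3) * (4) * (-1) * (2) = 24  (0 row swaps -> sign +1)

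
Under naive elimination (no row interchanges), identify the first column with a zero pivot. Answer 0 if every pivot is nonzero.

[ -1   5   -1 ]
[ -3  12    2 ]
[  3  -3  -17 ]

first zero-pivot column = 3

Naive forward elimination:
R2 <- R2 - (3)*R1:  [  0  -3   5 ]
R3 <- R3 - (-3)*R1:  [   0   12  -20 ]
R3 <- R3 - (-4)*R2:  [ 0  0  0 ]
Matrix at this point:
[ -1   5  -1 ]
[  0  -3   5 ]
[  0   0   0 ]
Pivot entry (3,3) in the last row is zero and there are no rows below to swap with -> zero pivot in column 3 (A is singular).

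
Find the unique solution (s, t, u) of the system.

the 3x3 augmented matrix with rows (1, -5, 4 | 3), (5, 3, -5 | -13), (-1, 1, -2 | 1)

Forward elimination on [A|b]:
R2 <- R2 - (5)*R1:  [   0   28  -25  -28 ]
R3 <- R3 - (-1)*R1:  [  0  -4   2   4 ]
R3 <- R3 - (-1/7)*R2:  [     0      0  -11/7      0 ]
Row echelon form:
[ 1  -5      4  |    3 ]
[ 0  28    -25  |  -28 ]
[ 0   0  -11/7  |    0 ]
Back-substitution:
u = (0) / (-11/7) = 0
t = (-28 - (-25)*(0)) / 28 = -1
s = (3 - (-5)*(-1) - (4)*(0)) / 1 = -2

(-2, -1, 0)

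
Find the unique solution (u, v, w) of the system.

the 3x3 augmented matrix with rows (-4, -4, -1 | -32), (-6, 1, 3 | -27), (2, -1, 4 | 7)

(5, 3, 0)

Forward elimination on [A|b]:
R2 <- R2 - (3/2)*R1:  [   0    7  9/2   21 ]
R3 <- R3 - (-1/2)*R1:  [   0   -3  7/2   -9 ]
R3 <- R3 - (-3/7)*R2:  [    0     0  38/7     0 ]
Row echelon form:
[ -4  -4    -1  |  -32 ]
[  0   7   9/2  |   21 ]
[  0   0  38/7  |    0 ]
Back-substitution:
w = (0) / (38/7) = 0
v = (21 - (9/2)*(0)) / 7 = 3
u = (-32 - (-4)*(3) - (-1)*(0)) / -4 = 5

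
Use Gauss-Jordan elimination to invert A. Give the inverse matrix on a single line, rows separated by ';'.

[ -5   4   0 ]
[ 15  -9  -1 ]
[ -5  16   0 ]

Gauss-Jordan on [A | I]:
R1 <- (1/-5)*R1:  [    1  -4/5     0  |  -1/5     0     0 ]
R2 <- R2 - (15)*R1:  [  0   3  -1  |   3   1   0 ]
R3 <- R3 - (-5)*R1:  [  0  12   0  |  -1   0   1 ]
R2 <- (1/3)*R2:  [    0     1  -1/3  |     1   1/3     0 ]
R1 <- R1 - (-4/5)*R2:  [     1      0  -4/15  |    3/5   4/15      0 ]
R3 <- R3 - (12)*R2:  [   0    0    4  |  -13   -4    1 ]
R3 <- (1/4)*R3:  [     0      0      1  |  -13/4     -1    1/4 ]
R1 <- R1 - (-4/15)*R3:  [     1      0      0  |  -4/15      0   1/15 ]
R2 <- R2 - (-1/3)*R3:  [     0      1      0  |  -1/12      0   1/12 ]
Right block of [I | A^{-1}] is the inverse:
[ -4/15   0  1/15 ]
[ -1/12   0  1/12 ]
[ -13/4  -1   1/4 ]

inverse = [-4/15 0 1/15; -1/12 0 1/12; -13/4 -1 1/4]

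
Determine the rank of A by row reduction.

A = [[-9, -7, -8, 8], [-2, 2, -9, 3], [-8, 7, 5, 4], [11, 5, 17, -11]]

rank(A) = 3

Row reduction:
R2 <- R2 - (2/9)*R1:  [     0   32/9  -65/9   11/9 ]
R3 <- R3 - (8/9)*R1:  [     0  119/9  109/9  -28/9 ]
R4 <- R4 - (-11/9)*R1:  [     0  -32/9   65/9  -11/9 ]
R3 <- R3 - (119/32)*R2:  [       0        0  1247/32  -245/32 ]
R4 <- R4 - (-1)*R2:  [ 0  0  0  0 ]
Row echelon form:
[ -9    -7       -8        8 ]
[  0  32/9    -65/9     11/9 ]
[  0     0  1247/32  -245/32 ]
[  0     0        0        0 ]
Nonzero rows / pivot columns: 3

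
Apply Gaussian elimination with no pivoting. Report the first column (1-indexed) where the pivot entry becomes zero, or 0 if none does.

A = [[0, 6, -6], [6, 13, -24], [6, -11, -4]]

Naive forward elimination:
Pivot entry (1,1) is zero but row 2 has 6 in column 1 -> naive elimination stops; a row interchange (e.g. R1 <-> R2) would be required here.

first zero-pivot column = 1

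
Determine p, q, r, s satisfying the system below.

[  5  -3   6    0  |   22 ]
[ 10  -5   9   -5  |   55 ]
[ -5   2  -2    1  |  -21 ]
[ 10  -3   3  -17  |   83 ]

Forward elimination on [A|b]:
R2 <- R2 - (2)*R1:  [  0   1  -3  -5  11 ]
R3 <- R3 - (-1)*R1:  [  0  -1   4   1   1 ]
R4 <- R4 - (2)*R1:  [   0    3   -9  -17   39 ]
R3 <- R3 - (-1)*R2:  [  0   0   1  -4  12 ]
R4 <- R4 - (3)*R2:  [  0   0   0  -2   6 ]
Row echelon form:
[ 5  -3   6   0  |  22 ]
[ 0   1  -3  -5  |  11 ]
[ 0   0   1  -4  |  12 ]
[ 0   0   0  -2  |   6 ]
Back-substitution:
s = (6) / -2 = -3
r = (12 - (-4)*(-3)) / 1 = 0
q = (11 - (-3)*(0) - (-5)*(-3)) / 1 = -4
p = (22 - (-3)*(-4) - (6)*(0)) / 5 = 2

(2, -4, 0, -3)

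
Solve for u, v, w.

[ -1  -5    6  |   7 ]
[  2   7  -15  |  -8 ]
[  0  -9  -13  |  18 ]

(3, -2, 0)

Forward elimination on [A|b]:
R2 <- R2 - (-2)*R1:  [  0  -3  -3   6 ]
R3 <- R3 - (3)*R2:  [  0   0  -4   0 ]
Row echelon form:
[ -1  -5   6  |  7 ]
[  0  -3  -3  |  6 ]
[  0   0  -4  |  0 ]
Back-substitution:
w = (0) / -4 = 0
v = (6 - (-3)*(0)) / -3 = -2
u = (7 - (-5)*(-2) - (6)*(0)) / -1 = 3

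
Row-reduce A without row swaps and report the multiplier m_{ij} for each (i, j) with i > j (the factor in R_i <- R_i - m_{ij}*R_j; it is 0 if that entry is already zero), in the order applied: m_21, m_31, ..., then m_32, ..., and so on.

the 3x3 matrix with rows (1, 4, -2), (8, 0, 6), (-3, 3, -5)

multipliers: 8, -3, -15/32

Forward elimination:
R2 <- R2 - (8)*R1:  [   0  -32   22 ]
R3 <- R3 - (-3)*R1:  [   0   15  -11 ]
R3 <- R3 - (-15/32)*R2:  [      0       0  -11/16 ]
Multipliers (in order of application): m_{21} = 8, m_{31} = -3, m_{32} = -15/32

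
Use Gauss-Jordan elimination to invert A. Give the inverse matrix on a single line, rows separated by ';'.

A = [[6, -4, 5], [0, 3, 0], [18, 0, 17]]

inverse = [17/12 17/9 -5/12; 0 1/3 0; -3/2 -2 1/2]

Gauss-Jordan on [A | I]:
R1 <- (1/6)*R1:  [    1  -2/3   5/6  |   1/6     0     0 ]
R3 <- R3 - (18)*R1:  [  0  12   2  |  -3   0   1 ]
R2 <- (1/3)*R2:  [   0    1    0  |    0  1/3    0 ]
R1 <- R1 - (-2/3)*R2:  [   1    0  5/6  |  1/6  2/9    0 ]
R3 <- R3 - (12)*R2:  [  0   0   2  |  -3  -4   1 ]
R3 <- (1/2)*R3:  [    0     0     1  |  -3/2    -2   1/2 ]
R1 <- R1 - (5/6)*R3:  [     1      0      0  |  17/12   17/9  -5/12 ]
Right block of [I | A^{-1}] is the inverse:
[ 17/12  17/9  -5/12 ]
[     0   1/3      0 ]
[  -3/2    -2    1/2 ]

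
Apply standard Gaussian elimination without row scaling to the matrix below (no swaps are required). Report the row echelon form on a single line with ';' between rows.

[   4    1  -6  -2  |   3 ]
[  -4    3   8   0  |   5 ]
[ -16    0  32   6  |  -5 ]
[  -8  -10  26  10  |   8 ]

Forward elimination:
R2 <- R2 - (-1)*R1:  [  0   4   2  -2   8 ]
R3 <- R3 - (-4)*R1:  [  0   4   8  -2   7 ]
R4 <- R4 - (-2)*R1:  [  0  -8  14   6  14 ]
R3 <- R3 - (1)*R2:  [  0   0   6   0  -1 ]
R4 <- R4 - (-2)*R2:  [  0   0  18   2  30 ]
R4 <- R4 - (3)*R3:  [  0   0   0   2  33 ]
Row echelon form:
[ 4  1  -6  -2  |   3 ]
[ 0  4   2  -2  |   8 ]
[ 0  0   6   0  |  -1 ]
[ 0  0   0   2  |  33 ]

REF = [4 1 -6 -2 3; 0 4 2 -2 8; 0 0 6 0 -1; 0 0 0 2 33]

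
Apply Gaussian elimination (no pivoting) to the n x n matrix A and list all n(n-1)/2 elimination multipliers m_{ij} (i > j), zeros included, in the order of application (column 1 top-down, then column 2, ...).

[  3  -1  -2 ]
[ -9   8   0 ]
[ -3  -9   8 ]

multipliers: -3, -1, -2

Forward elimination:
R2 <- R2 - (-3)*R1:  [  0   5  -6 ]
R3 <- R3 - (-1)*R1:  [   0  -10    6 ]
R3 <- R3 - (-2)*R2:  [  0   0  -6 ]
Multipliers (in order of application): m_{21} = -3, m_{31} = -1, m_{32} = -2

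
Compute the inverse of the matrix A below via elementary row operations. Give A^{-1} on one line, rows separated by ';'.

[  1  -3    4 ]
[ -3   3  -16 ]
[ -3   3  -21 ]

inverse = [-1/2 -17/10 6/5; -1/2 -3/10 2/15; 0 1/5 -1/5]

Gauss-Jordan on [A | I]:
R2 <- R2 - (-3)*R1:  [  0  -6  -4  |   3   1   0 ]
R3 <- R3 - (-3)*R1:  [  0  -6  -9  |   3   0   1 ]
R2 <- (1/-6)*R2:  [    0     1   2/3  |  -1/2  -1/6     0 ]
R1 <- R1 - (-3)*R2:  [    1     0     6  |  -1/2  -1/2     0 ]
R3 <- R3 - (-6)*R2:  [  0   0  -5  |   0  -1   1 ]
R3 <- (1/-5)*R3:  [    0     0     1  |     0   1/5  -1/5 ]
R1 <- R1 - (6)*R3:  [      1       0       0  |    -1/2  -17/10     6/5 ]
R2 <- R2 - (2/3)*R3:  [     0      1      0  |   -1/2  -3/10   2/15 ]
Right block of [I | A^{-1}] is the inverse:
[ -1/2  -17/10   6/5 ]
[ -1/2   -3/10  2/15 ]
[    0     1/5  -1/5 ]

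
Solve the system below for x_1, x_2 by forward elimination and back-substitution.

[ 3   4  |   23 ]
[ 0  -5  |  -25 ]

(1, 5)

Forward elimination on [A|b]:
Row echelon form:
[ 3   4  |   23 ]
[ 0  -5  |  -25 ]
Back-substitution:
x_2 = (-25) / -5 = 5
x_1 = (23 - (4)*(5)) / 3 = 1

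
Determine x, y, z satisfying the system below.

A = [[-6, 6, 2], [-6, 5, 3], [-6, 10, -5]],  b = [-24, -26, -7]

Forward elimination on [A|b]:
R2 <- R2 - (1)*R1:  [  0  -1   1  -2 ]
R3 <- R3 - (1)*R1:  [  0   4  -7  17 ]
R3 <- R3 - (-4)*R2:  [  0   0  -3   9 ]
Row echelon form:
[ -6   6   2  |  -24 ]
[  0  -1   1  |   -2 ]
[  0   0  -3  |    9 ]
Back-substitution:
z = (9) / -3 = -3
y = (-2 - (1)*(-3)) / -1 = -1
x = (-24 - (6)*(-1) - (2)*(-3)) / -6 = 2

(2, -1, -3)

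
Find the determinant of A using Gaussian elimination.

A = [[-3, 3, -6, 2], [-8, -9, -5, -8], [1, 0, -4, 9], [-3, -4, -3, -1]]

det(A) = 13

Forward elimination:
R2 <- R2 - (8/3)*R1:  [     0    -17     11  -40/3 ]
R3 <- R3 - (-1/3)*R1:  [    0     1    -6  29/3 ]
R4 <- R4 - (1)*R1:  [  0  -7   3  -3 ]
R3 <- R3 - (-1/17)*R2:  [      0       0  -91/17  151/17 ]
R4 <- R4 - (7/17)*R2:  [      0       0  -26/17  127/51 ]
R4 <- R4 - (2/7)*R3:  [     0      0      0  -1/21 ]
Upper-triangular form:
[ -3    3      -6       2 ]
[  0  -17      11   -40/3 ]
[  0    0  -91/17  151/17 ]
[  0    0       0   -1/21 ]
det(A) = (-1)^0 * (-3) * (-17) * (-91/17) * (-1/21) = 13  (0 row swaps -> sign +1)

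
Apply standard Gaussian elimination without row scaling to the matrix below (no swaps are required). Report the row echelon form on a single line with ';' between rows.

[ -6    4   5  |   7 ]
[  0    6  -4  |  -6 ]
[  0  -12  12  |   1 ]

REF = [-6 4 5 7; 0 6 -4 -6; 0 0 4 -11]

Forward elimination:
R3 <- R3 - (-2)*R2:  [   0    0    4  -11 ]
Row echelon form:
[ -6  4   5  |    7 ]
[  0  6  -4  |   -6 ]
[  0  0   4  |  -11 ]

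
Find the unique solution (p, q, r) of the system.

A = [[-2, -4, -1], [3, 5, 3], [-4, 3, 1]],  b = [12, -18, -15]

(1, -3, -2)

Forward elimination on [A|b]:
R2 <- R2 - (-3/2)*R1:  [   0   -1  3/2    0 ]
R3 <- R3 - (2)*R1:  [   0   11    3  -39 ]
R3 <- R3 - (-11)*R2:  [    0     0  39/2   -39 ]
Row echelon form:
[ -2  -4    -1  |   12 ]
[  0  -1   3/2  |    0 ]
[  0   0  39/2  |  -39 ]
Back-substitution:
r = (-39) / (39/2) = -2
q = (0 - (3/2)*(-2)) / -1 = -3
p = (12 - (-4)*(-3) - (-1)*(-2)) / -2 = 1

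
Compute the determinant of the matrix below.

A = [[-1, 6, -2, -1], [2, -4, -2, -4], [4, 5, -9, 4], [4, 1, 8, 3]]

det(A) = 2588

Forward elimination:
R2 <- R2 - (-2)*R1:  [  0   8  -6  -6 ]
R3 <- R3 - (-4)*R1:  [   0   29  -17    0 ]
R4 <- R4 - (-4)*R1:  [  0  25   0  -1 ]
R3 <- R3 - (29/8)*R2:  [    0     0  19/4  87/4 ]
R4 <- R4 - (25/8)*R2:  [    0     0  75/4  71/4 ]
R4 <- R4 - (75/19)*R3:  [        0         0         0  -1294/19 ]
Upper-triangular form:
[ -1  6    -2        -1 ]
[  0  8    -6        -6 ]
[  0  0  19/4      87/4 ]
[  0  0     0  -1294/19 ]
det(A) = (-1)^0 * (-1) * (8) * (19/4) * (-1294/19) = 2588  (0 row swaps -> sign +1)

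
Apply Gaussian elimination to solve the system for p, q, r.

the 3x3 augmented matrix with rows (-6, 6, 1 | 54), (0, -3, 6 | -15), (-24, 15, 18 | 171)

(-4, 5, 0)

Forward elimination on [A|b]:
R3 <- R3 - (4)*R1:  [   0   -9   14  -45 ]
R3 <- R3 - (3)*R2:  [  0   0  -4   0 ]
Row echelon form:
[ -6   6   1  |   54 ]
[  0  -3   6  |  -15 ]
[  0   0  -4  |    0 ]
Back-substitution:
r = (0) / -4 = 0
q = (-15 - (6)*(0)) / -3 = 5
p = (54 - (6)*(5) - (1)*(0)) / -6 = -4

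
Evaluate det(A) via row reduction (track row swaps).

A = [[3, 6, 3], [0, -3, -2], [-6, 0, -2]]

det(A) = 36

Forward elimination:
R3 <- R3 - (-2)*R1:  [  0  12   4 ]
R3 <- R3 - (-4)*R2:  [  0   0  -4 ]
Upper-triangular form:
[ 3   6   3 ]
[ 0  -3  -2 ]
[ 0   0  -4 ]
det(A) = (-1)^0 * (3) * (-3) * (-4) = 36  (0 row swaps -> sign +1)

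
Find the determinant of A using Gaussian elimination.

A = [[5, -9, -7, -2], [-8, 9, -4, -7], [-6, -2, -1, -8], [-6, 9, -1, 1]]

det(A) = -3050

Forward elimination:
R2 <- R2 - (-8/5)*R1:  [     0  -27/5  -76/5  -51/5 ]
R3 <- R3 - (-6/5)*R1:  [     0  -64/5  -47/5  -52/5 ]
R4 <- R4 - (-6/5)*R1:  [     0   -9/5  -47/5   -7/5 ]
R3 <- R3 - (64/27)*R2:  [      0       0  719/27   124/9 ]
R4 <- R4 - (1/3)*R2:  [     0      0  -13/3      2 ]
R4 <- R4 - (-117/719)*R3:  [        0         0         0  3050/719 ]
Upper-triangular form:
[ 5     -9      -7        -2 ]
[ 0  -27/5   -76/5     -51/5 ]
[ 0      0  719/27     124/9 ]
[ 0      0       0  3050/719 ]
det(A) = (-1)^0 * (5) * (-27/5) * (719/27) * (3050/719) = -3050  (0 row swaps -> sign +1)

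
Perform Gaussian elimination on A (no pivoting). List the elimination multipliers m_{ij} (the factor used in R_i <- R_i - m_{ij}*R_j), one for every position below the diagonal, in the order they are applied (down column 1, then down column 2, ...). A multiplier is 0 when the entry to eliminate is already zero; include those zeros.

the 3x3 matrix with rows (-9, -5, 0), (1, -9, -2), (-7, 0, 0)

Forward elimination:
R2 <- R2 - (-1/9)*R1:  [     0  -86/9     -2 ]
R3 <- R3 - (7/9)*R1:  [    0  35/9     0 ]
R3 <- R3 - (-35/86)*R2:  [      0       0  -35/43 ]
Multipliers (in order of application): m_{21} = -1/9, m_{31} = 7/9, m_{32} = -35/86

multipliers: -1/9, 7/9, -35/86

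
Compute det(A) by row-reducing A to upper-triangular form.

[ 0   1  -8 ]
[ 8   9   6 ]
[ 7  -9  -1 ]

Forward elimination:
R1 <-> R2   (pivot in column 1 was zero)
[ 8   9   6 ]
[ 0   1  -8 ]
[ 7  -9  -1 ]
R3 <- R3 - (7/8)*R1:  [      0  -135/8   -25/4 ]
R3 <- R3 - (-135/8)*R2:  [      0       0  -565/4 ]
Upper-triangular form:
[ 8  9       6 ]
[ 0  1      -8 ]
[ 0  0  -565/4 ]
det(A) = (-1)^1 * (8) * (1) * (-565/4) = 1130  (1 row swap -> sign -1)

det(A) = 1130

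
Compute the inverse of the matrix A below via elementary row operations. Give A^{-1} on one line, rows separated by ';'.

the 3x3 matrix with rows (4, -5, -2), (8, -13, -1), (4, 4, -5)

inverse = [-23/24 11/24 7/24; -1/2 1/6 1/6; -7/6 1/2 1/6]

Gauss-Jordan on [A | I]:
R1 <- (1/4)*R1:  [    1  -5/4  -1/2  |   1/4     0     0 ]
R2 <- R2 - (8)*R1:  [  0  -3   3  |  -2   1   0 ]
R3 <- R3 - (4)*R1:  [  0   9  -3  |  -1   0   1 ]
R2 <- (1/-3)*R2:  [    0     1    -1  |   2/3  -1/3     0 ]
R1 <- R1 - (-5/4)*R2:  [     1      0   -7/4  |  13/12  -5/12      0 ]
R3 <- R3 - (9)*R2:  [  0   0   6  |  -7   3   1 ]
R3 <- (1/6)*R3:  [    0     0     1  |  -7/6   1/2   1/6 ]
R1 <- R1 - (-7/4)*R3:  [      1       0       0  |  -23/24   11/24    7/24 ]
R2 <- R2 - (-1)*R3:  [    0     1     0  |  -1/2   1/6   1/6 ]
Right block of [I | A^{-1}] is the inverse:
[ -23/24  11/24  7/24 ]
[   -1/2    1/6   1/6 ]
[   -7/6    1/2   1/6 ]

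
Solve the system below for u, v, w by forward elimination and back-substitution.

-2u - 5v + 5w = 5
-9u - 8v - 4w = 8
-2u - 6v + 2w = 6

Forward elimination on [A|b]:
R2 <- R2 - (9/2)*R1:  [     0   29/2  -53/2  -29/2 ]
R3 <- R3 - (1)*R1:  [  0  -1  -3   1 ]
R3 <- R3 - (-2/29)*R2:  [       0        0  -140/29        0 ]
Row echelon form:
[ -2    -5        5  |      5 ]
[  0  29/2    -53/2  |  -29/2 ]
[  0     0  -140/29  |      0 ]
Back-substitution:
w = (0) / (-140/29) = 0
v = (-29/2 - (-53/2)*(0)) / (29/2) = -1
u = (5 - (-5)*(-1) - (5)*(0)) / -2 = 0

(0, -1, 0)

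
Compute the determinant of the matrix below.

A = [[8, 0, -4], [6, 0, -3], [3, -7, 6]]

det(A) = 0

Forward elimination:
R2 <- R2 - (3/4)*R1:  [ 0  0  0 ]
R3 <- R3 - (3/8)*R1:  [    0    -7  15/2 ]
R2 <-> R3   (pivot in column 2 was zero)
[ 8   0    -4 ]
[ 0  -7  15/2 ]
[ 0   0     0 ]
Upper-triangular form:
[ 8   0    -4 ]
[ 0  -7  15/2 ]
[ 0   0     0 ]
det(A) = (-1)^1 * (8) * (-7) * (0) = 0  (1 row swap -> sign -1)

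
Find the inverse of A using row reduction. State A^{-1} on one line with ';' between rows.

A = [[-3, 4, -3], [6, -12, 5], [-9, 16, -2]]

Gauss-Jordan on [A | I]:
R1 <- (1/-3)*R1:  [    1  -4/3     1  |  -1/3     0     0 ]
R2 <- R2 - (6)*R1:  [  0  -4  -1  |   2   1   0 ]
R3 <- R3 - (-9)*R1:  [  0   4   7  |  -3   0   1 ]
R2 <- (1/-4)*R2:  [    0     1   1/4  |  -1/2  -1/4     0 ]
R1 <- R1 - (-4/3)*R2:  [    1     0   4/3  |    -1  -1/3     0 ]
R3 <- R3 - (4)*R2:  [  0   0   6  |  -1   1   1 ]
R3 <- (1/6)*R3:  [    0     0     1  |  -1/6   1/6   1/6 ]
R1 <- R1 - (4/3)*R3:  [    1     0     0  |  -7/9  -5/9  -2/9 ]
R2 <- R2 - (1/4)*R3:  [      0       1       0  |  -11/24   -7/24   -1/24 ]
Right block of [I | A^{-1}] is the inverse:
[   -7/9   -5/9   -2/9 ]
[ -11/24  -7/24  -1/24 ]
[   -1/6    1/6    1/6 ]

inverse = [-7/9 -5/9 -2/9; -11/24 -7/24 -1/24; -1/6 1/6 1/6]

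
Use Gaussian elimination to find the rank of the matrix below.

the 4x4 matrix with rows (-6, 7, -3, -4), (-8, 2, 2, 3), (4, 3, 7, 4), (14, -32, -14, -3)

Row reduction:
R2 <- R2 - (4/3)*R1:  [     0  -22/3      6   25/3 ]
R3 <- R3 - (-2/3)*R1:  [    0  23/3     5   4/3 ]
R4 <- R4 - (-7/3)*R1:  [     0  -47/3    -21  -37/3 ]
R3 <- R3 - (-23/22)*R2:  [      0       0  124/11  221/22 ]
R4 <- R4 - (47/22)*R2:  [       0        0  -372/11  -663/22 ]
R4 <- R4 - (-3)*R3:  [ 0  0  0  0 ]
Row echelon form:
[ -6      7      -3      -4 ]
[  0  -22/3       6    25/3 ]
[  0      0  124/11  221/22 ]
[  0      0       0       0 ]
Nonzero rows / pivot columns: 3

rank(A) = 3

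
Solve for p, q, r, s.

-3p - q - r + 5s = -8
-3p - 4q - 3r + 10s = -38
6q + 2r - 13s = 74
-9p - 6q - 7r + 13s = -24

(-5, 4, -1, -4)

Forward elimination on [A|b]:
R2 <- R2 - (1)*R1:  [   0   -3   -2    5  -30 ]
R4 <- R4 - (3)*R1:  [  0  -3  -4  -2   0 ]
R3 <- R3 - (-2)*R2:  [  0   0  -2  -3  14 ]
R4 <- R4 - (1)*R2:  [  0   0  -2  -7  30 ]
R4 <- R4 - (1)*R3:  [  0   0   0  -4  16 ]
Row echelon form:
[ -3  -1  -1   5  |   -8 ]
[  0  -3  -2   5  |  -30 ]
[  0   0  -2  -3  |   14 ]
[  0   0   0  -4  |   16 ]
Back-substitution:
s = (16) / -4 = -4
r = (14 - (-3)*(-4)) / -2 = -1
q = (-30 - (-2)*(-1) - (5)*(-4)) / -3 = 4
p = (-8 - (-1)*(4) - (-1)*(-1) - (5)*(-4)) / -3 = -5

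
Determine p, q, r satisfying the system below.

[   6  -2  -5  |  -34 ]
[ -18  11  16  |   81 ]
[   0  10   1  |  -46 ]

(-4, -5, 4)

Forward elimination on [A|b]:
R2 <- R2 - (-3)*R1:  [   0    5    1  -21 ]
R3 <- R3 - (2)*R2:  [  0   0  -1  -4 ]
Row echelon form:
[ 6  -2  -5  |  -34 ]
[ 0   5   1  |  -21 ]
[ 0   0  -1  |   -4 ]
Back-substitution:
r = (-4) / -1 = 4
q = (-21 - (1)*(4)) / 5 = -5
p = (-34 - (-2)*(-5) - (-5)*(4)) / 6 = -4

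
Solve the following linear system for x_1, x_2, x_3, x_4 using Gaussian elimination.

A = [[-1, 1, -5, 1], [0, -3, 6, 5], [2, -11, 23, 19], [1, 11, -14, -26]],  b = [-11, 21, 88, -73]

(3, 4, 3, 3)

Forward elimination on [A|b]:
R3 <- R3 - (-2)*R1:  [  0  -9  13  21  66 ]
R4 <- R4 - (-1)*R1:  [   0   12  -19  -25  -84 ]
R3 <- R3 - (3)*R2:  [  0   0  -5   6   3 ]
R4 <- R4 - (-4)*R2:  [  0   0   5  -5   0 ]
R4 <- R4 - (-1)*R3:  [ 0  0  0  1  3 ]
Row echelon form:
[ -1   1  -5  1  |  -11 ]
[  0  -3   6  5  |   21 ]
[  0   0  -5  6  |    3 ]
[  0   0   0  1  |    3 ]
Back-substitution:
x_4 = (3) / 1 = 3
x_3 = (3 - (6)*(3)) / -5 = 3
x_2 = (21 - (6)*(3) - (5)*(3)) / -3 = 4
x_1 = (-11 - (1)*(4) - (-5)*(3) - (1)*(3)) / -1 = 3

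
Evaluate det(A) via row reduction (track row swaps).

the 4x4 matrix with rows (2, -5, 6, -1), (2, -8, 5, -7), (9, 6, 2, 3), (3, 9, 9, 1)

det(A) = -4680

Forward elimination:
R2 <- R2 - (1)*R1:  [  0  -3  -1  -6 ]
R3 <- R3 - (9/2)*R1:  [    0  57/2   -25  15/2 ]
R4 <- R4 - (3/2)*R1:  [    0  33/2     0   5/2 ]
R3 <- R3 - (-19/2)*R2:  [     0      0  -69/2  -99/2 ]
R4 <- R4 - (-11/2)*R2:  [     0      0  -11/2  -61/2 ]
R4 <- R4 - (11/69)*R3:  [       0        0        0  -520/23 ]
Upper-triangular form:
[ 2  -5      6       -1 ]
[ 0  -3     -1       -6 ]
[ 0   0  -69/2    -99/2 ]
[ 0   0      0  -520/23 ]
det(A) = (-1)^0 * (2) * (-3) * (-69/2) * (-520/23) = -4680  (0 row swaps -> sign +1)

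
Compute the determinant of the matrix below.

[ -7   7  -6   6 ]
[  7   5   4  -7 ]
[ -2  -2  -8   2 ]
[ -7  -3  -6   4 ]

Forward elimination:
R2 <- R2 - (-1)*R1:  [  0  12  -2  -1 ]
R3 <- R3 - (2/7)*R1:  [     0     -4  -44/7    2/7 ]
R4 <- R4 - (1)*R1:  [   0  -10    0   -2 ]
R3 <- R3 - (-1/3)*R2:  [       0        0  -146/21    -1/21 ]
R4 <- R4 - (-5/6)*R2:  [     0      0   -5/3  -17/6 ]
R4 <- R4 - (35/146)*R3:  [       0        0        0  -206/73 ]
Upper-triangular form:
[ -7   7       -6        6 ]
[  0  12       -2       -1 ]
[  0   0  -146/21    -1/21 ]
[  0   0        0  -206/73 ]
det(A) = (-1)^0 * (-7) * (12) * (-146/21) * (-206/73) = -1648  (0 row swaps -> sign +1)

det(A) = -1648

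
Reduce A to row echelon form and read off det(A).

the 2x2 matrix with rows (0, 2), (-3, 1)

det(A) = 6

Forward elimination:
R1 <-> R2   (pivot in column 1 was zero)
[ -3  1 ]
[  0  2 ]
Upper-triangular form:
[ -3  1 ]
[  0  2 ]
det(A) = (-1)^1 * (-3) * (2) = 6  (1 row swap -> sign -1)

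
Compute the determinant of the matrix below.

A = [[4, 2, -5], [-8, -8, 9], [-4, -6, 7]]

det(A) = -48

Forward elimination:
R2 <- R2 - (-2)*R1:  [  0  -4  -1 ]
R3 <- R3 - (-1)*R1:  [  0  -4   2 ]
R3 <- R3 - (1)*R2:  [ 0  0  3 ]
Upper-triangular form:
[ 4   2  -5 ]
[ 0  -4  -1 ]
[ 0   0   3 ]
det(A) = (-1)^0 * (4) * (-4) * (3) = -48  (0 row swaps -> sign +1)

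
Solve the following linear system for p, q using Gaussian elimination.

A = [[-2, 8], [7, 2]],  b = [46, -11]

Forward elimination on [A|b]:
R2 <- R2 - (-7/2)*R1:  [   0   30  150 ]
Row echelon form:
[ -2   8  |   46 ]
[  0  30  |  150 ]
Back-substitution:
q = (150) / 30 = 5
p = (46 - (8)*(5)) / -2 = -3

(-3, 5)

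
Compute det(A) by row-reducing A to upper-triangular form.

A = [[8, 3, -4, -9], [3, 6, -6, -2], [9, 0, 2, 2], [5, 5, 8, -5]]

Forward elimination:
R2 <- R2 - (3/8)*R1:  [    0  39/8  -9/2  11/8 ]
R3 <- R3 - (9/8)*R1:  [     0  -27/8   13/2   97/8 ]
R4 <- R4 - (5/8)*R1:  [    0  25/8  21/2   5/8 ]
R3 <- R3 - (-9/13)*R2:  [      0       0   44/13  170/13 ]
R4 <- R4 - (25/39)*R2:  [      0       0  174/13  -10/39 ]
R4 <- R4 - (87/22)*R3:  [        0         0         0  -1715/33 ]
Upper-triangular form:
[ 8     3     -4        -9 ]
[ 0  39/8   -9/2      11/8 ]
[ 0     0  44/13    170/13 ]
[ 0     0      0  -1715/33 ]
det(A) = (-1)^0 * (8) * (39/8) * (44/13) * (-1715/33) = -6860  (0 row swaps -> sign +1)

det(A) = -6860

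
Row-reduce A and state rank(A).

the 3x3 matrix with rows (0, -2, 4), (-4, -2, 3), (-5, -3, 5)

rank(A) = 3

Row reduction:
R1 <-> R2   (pivot in column 1 was zero)
[ -4  -2  3 ]
[  0  -2  4 ]
[ -5  -3  5 ]
R3 <- R3 - (5/4)*R1:  [    0  -1/2   5/4 ]
R3 <- R3 - (1/4)*R2:  [   0    0  1/4 ]
Row echelon form:
[ -4  -2    3 ]
[  0  -2    4 ]
[  0   0  1/4 ]
Nonzero rows / pivot columns: 3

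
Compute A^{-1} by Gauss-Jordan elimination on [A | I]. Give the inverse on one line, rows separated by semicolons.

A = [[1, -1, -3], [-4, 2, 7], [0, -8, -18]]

inverse = [-5 -3/2 1/4; 18 9/2 -5/4; -8 -2 1/2]

Gauss-Jordan on [A | I]:
R2 <- R2 - (-4)*R1:  [  0  -2  -5  |   4   1   0 ]
R2 <- (1/-2)*R2:  [    0     1   5/2  |    -2  -1/2     0 ]
R1 <- R1 - (-1)*R2:  [    1     0  -1/2  |    -1  -1/2     0 ]
R3 <- R3 - (-8)*R2:  [   0    0    2  |  -16   -4    1 ]
R3 <- (1/2)*R3:  [   0    0    1  |   -8   -2  1/2 ]
R1 <- R1 - (-1/2)*R3:  [    1     0     0  |    -5  -3/2   1/4 ]
R2 <- R2 - (5/2)*R3:  [    0     1     0  |    18   9/2  -5/4 ]
Right block of [I | A^{-1}] is the inverse:
[ -5  -3/2   1/4 ]
[ 18   9/2  -5/4 ]
[ -8    -2   1/2 ]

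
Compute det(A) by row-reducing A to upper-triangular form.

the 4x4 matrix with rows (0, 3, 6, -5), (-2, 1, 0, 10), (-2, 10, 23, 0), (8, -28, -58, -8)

det(A) = 60

Forward elimination:
R1 <-> R2   (pivot in column 1 was zero)
[ -2    1    0  10 ]
[  0    3    6  -5 ]
[ -2   10   23   0 ]
[  8  -28  -58  -8 ]
R3 <- R3 - (1)*R1:  [   0    9   23  -10 ]
R4 <- R4 - (-4)*R1:  [   0  -24  -58   32 ]
R3 <- R3 - (3)*R2:  [ 0  0  5  5 ]
R4 <- R4 - (-8)*R2:  [   0    0  -10   -8 ]
R4 <- R4 - (-2)*R3:  [ 0  0  0  2 ]
Upper-triangular form:
[ -2  1  0  10 ]
[  0  3  6  -5 ]
[  0  0  5   5 ]
[  0  0  0   2 ]
det(A) = (-1)^1 * (-2) * (3) * (5) * (2) = 60  (1 row swap -> sign -1)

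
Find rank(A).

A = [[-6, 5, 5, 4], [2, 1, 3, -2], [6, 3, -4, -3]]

Row reduction:
R2 <- R2 - (-1/3)*R1:  [    0   8/3  14/3  -2/3 ]
R3 <- R3 - (-1)*R1:  [ 0  8  1  1 ]
R3 <- R3 - (3)*R2:  [   0    0  -13    3 ]
Row echelon form:
[ -6    5     5     4 ]
[  0  8/3  14/3  -2/3 ]
[  0    0   -13     3 ]
Nonzero rows / pivot columns: 3

rank(A) = 3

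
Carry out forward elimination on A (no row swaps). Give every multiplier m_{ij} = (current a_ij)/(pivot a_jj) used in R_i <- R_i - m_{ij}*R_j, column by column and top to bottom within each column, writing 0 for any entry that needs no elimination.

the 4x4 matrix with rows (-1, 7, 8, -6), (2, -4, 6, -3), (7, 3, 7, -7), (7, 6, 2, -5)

Forward elimination:
R2 <- R2 - (-2)*R1:  [   0   10   22  -15 ]
R3 <- R3 - (-7)*R1:  [   0   52   63  -49 ]
R4 <- R4 - (-7)*R1:  [   0   55   58  -47 ]
R3 <- R3 - (26/5)*R2:  [      0       0  -257/5      29 ]
R4 <- R4 - (11/2)*R2:  [    0     0   -63  71/2 ]
R4 <- R4 - (315/257)*R3:  [       0        0        0  -23/514 ]
Multipliers (in order of application): m_{21} = -2, m_{31} = -7, m_{41} = -7, m_{32} = 26/5, m_{42} = 11/2, m_{43} = 315/257

multipliers: -2, -7, -7, 26/5, 11/2, 315/257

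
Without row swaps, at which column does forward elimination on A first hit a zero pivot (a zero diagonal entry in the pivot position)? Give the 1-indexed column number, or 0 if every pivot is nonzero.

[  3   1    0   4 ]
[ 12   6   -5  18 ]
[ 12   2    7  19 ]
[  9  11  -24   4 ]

first zero-pivot column = 0

Naive forward elimination:
R2 <- R2 - (4)*R1:  [  0   2  -5   2 ]
R3 <- R3 - (4)*R1:  [  0  -2   7   3 ]
R4 <- R4 - (3)*R1:  [   0    8  -24   -8 ]
R3 <- R3 - (-1)*R2:  [ 0  0  2  5 ]
R4 <- R4 - (4)*R2:  [   0    0   -4  -16 ]
R4 <- R4 - (-2)*R3:  [  0   0   0  -6 ]
All pivots nonzero; naive elimination completes without hitting a zero pivot.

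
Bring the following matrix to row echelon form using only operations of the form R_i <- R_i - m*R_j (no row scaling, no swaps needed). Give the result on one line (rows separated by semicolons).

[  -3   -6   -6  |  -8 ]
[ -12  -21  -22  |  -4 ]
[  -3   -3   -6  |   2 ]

Forward elimination:
R2 <- R2 - (4)*R1:  [  0   3   2  28 ]
R3 <- R3 - (1)*R1:  [  0   3   0  10 ]
R3 <- R3 - (1)*R2:  [   0    0   -2  -18 ]
Row echelon form:
[ -3  -6  -6  |   -8 ]
[  0   3   2  |   28 ]
[  0   0  -2  |  -18 ]

REF = [-3 -6 -6 -8; 0 3 2 28; 0 0 -2 -18]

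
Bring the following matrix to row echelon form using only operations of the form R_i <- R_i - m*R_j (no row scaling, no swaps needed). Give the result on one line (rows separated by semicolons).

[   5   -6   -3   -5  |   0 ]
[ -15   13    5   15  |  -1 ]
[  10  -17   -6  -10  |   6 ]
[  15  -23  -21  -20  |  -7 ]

REF = [5 -6 -3 -5 0; 0 -5 -4 0 -1; 0 0 4 0 7; 0 0 0 -5 8]

Forward elimination:
R2 <- R2 - (-3)*R1:  [  0  -5  -4   0  -1 ]
R3 <- R3 - (2)*R1:  [  0  -5   0   0   6 ]
R4 <- R4 - (3)*R1:  [   0   -5  -12   -5   -7 ]
R3 <- R3 - (1)*R2:  [ 0  0  4  0  7 ]
R4 <- R4 - (1)*R2:  [  0   0  -8  -5  -6 ]
R4 <- R4 - (-2)*R3:  [  0   0   0  -5   8 ]
Row echelon form:
[ 5  -6  -3  -5  |   0 ]
[ 0  -5  -4   0  |  -1 ]
[ 0   0   4   0  |   7 ]
[ 0   0   0  -5  |   8 ]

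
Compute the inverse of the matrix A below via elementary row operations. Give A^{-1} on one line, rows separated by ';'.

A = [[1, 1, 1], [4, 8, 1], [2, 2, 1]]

inverse = [-3/2 -1/4 7/4; 1/2 1/4 -3/4; 2 0 -1]

Gauss-Jordan on [A | I]:
R2 <- R2 - (4)*R1:  [  0   4  -3  |  -4   1   0 ]
R3 <- R3 - (2)*R1:  [  0   0  -1  |  -2   0   1 ]
R2 <- (1/4)*R2:  [    0     1  -3/4  |    -1   1/4     0 ]
R1 <- R1 - (1)*R2:  [    1     0   7/4  |     2  -1/4     0 ]
R3 <- (1/-1)*R3:  [  0   0   1  |   2   0  -1 ]
R1 <- R1 - (7/4)*R3:  [    1     0     0  |  -3/2  -1/4   7/4 ]
R2 <- R2 - (-3/4)*R3:  [    0     1     0  |   1/2   1/4  -3/4 ]
Right block of [I | A^{-1}] is the inverse:
[ -3/2  -1/4   7/4 ]
[  1/2   1/4  -3/4 ]
[    2     0    -1 ]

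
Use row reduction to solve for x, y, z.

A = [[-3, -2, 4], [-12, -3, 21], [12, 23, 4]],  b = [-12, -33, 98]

Forward elimination on [A|b]:
R2 <- R2 - (4)*R1:  [  0   5   5  15 ]
R3 <- R3 - (-4)*R1:  [  0  15  20  50 ]
R3 <- R3 - (3)*R2:  [ 0  0  5  5 ]
Row echelon form:
[ -3  -2  4  |  -12 ]
[  0   5  5  |   15 ]
[  0   0  5  |    5 ]
Back-substitution:
z = (5) / 5 = 1
y = (15 - (5)*(1)) / 5 = 2
x = (-12 - (-2)*(2) - (4)*(1)) / -3 = 4

(4, 2, 1)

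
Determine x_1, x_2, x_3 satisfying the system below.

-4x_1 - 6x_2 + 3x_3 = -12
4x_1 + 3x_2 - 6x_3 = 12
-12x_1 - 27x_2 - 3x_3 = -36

Forward elimination on [A|b]:
R2 <- R2 - (-1)*R1:  [  0  -3  -3   0 ]
R3 <- R3 - (3)*R1:  [   0   -9  -12    0 ]
R3 <- R3 - (3)*R2:  [  0   0  -3   0 ]
Row echelon form:
[ -4  -6   3  |  -12 ]
[  0  -3  -3  |    0 ]
[  0   0  -3  |    0 ]
Back-substitution:
x_3 = (0) / -3 = 0
x_2 = (0 - (-3)*(0)) / -3 = 0
x_1 = (-12 - (-6)*(0) - (3)*(0)) / -4 = 3

(3, 0, 0)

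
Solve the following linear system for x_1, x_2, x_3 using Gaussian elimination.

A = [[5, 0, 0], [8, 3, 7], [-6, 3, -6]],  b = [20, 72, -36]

Forward elimination on [A|b]:
R2 <- R2 - (8/5)*R1:  [  0   3   7  40 ]
R3 <- R3 - (-6/5)*R1:  [   0    3   -6  -12 ]
R3 <- R3 - (1)*R2:  [   0    0  -13  -52 ]
Row echelon form:
[ 5  0    0  |   20 ]
[ 0  3    7  |   40 ]
[ 0  0  -13  |  -52 ]
Back-substitution:
x_3 = (-52) / -13 = 4
x_2 = (40 - (7)*(4)) / 3 = 4
x_1 = (20) / 5 = 4

(4, 4, 4)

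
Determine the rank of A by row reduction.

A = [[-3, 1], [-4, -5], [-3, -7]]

rank(A) = 2

Row reduction:
R2 <- R2 - (4/3)*R1:  [     0  -19/3 ]
R3 <- R3 - (1)*R1:  [  0  -8 ]
R3 <- R3 - (24/19)*R2:  [ 0  0 ]
Row echelon form:
[ -3      1 ]
[  0  -19/3 ]
[  0      0 ]
Nonzero rows / pivot columns: 2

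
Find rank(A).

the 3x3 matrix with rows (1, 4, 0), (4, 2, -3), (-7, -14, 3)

rank(A) = 2

Row reduction:
R2 <- R2 - (4)*R1:  [   0  -14   -3 ]
R3 <- R3 - (-7)*R1:  [  0  14   3 ]
R3 <- R3 - (-1)*R2:  [ 0  0  0 ]
Row echelon form:
[ 1    4   0 ]
[ 0  -14  -3 ]
[ 0    0   0 ]
Nonzero rows / pivot columns: 2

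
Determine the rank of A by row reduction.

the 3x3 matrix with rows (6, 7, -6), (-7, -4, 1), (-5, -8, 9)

rank(A) = 3

Row reduction:
R2 <- R2 - (-7/6)*R1:  [    0  25/6    -6 ]
R3 <- R3 - (-5/6)*R1:  [     0  -13/6      4 ]
R3 <- R3 - (-13/25)*R2:  [     0      0  22/25 ]
Row echelon form:
[ 6     7     -6 ]
[ 0  25/6     -6 ]
[ 0     0  22/25 ]
Nonzero rows / pivot columns: 3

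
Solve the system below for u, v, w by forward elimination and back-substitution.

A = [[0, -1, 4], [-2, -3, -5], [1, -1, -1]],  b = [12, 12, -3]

Forward elimination on [A|b]:
R1 <-> R2   (pivot in column 1 was zero)
[ -2  -3  -5  12 ]
[  0  -1   4  12 ]
[  1  -1  -1  -3 ]
R3 <- R3 - (-1/2)*R1:  [    0  -5/2  -7/2     3 ]
R3 <- R3 - (5/2)*R2:  [     0      0  -27/2    -27 ]
Row echelon form:
[ -2  -3     -5  |   12 ]
[  0  -1      4  |   12 ]
[  0   0  -27/2  |  -27 ]
Back-substitution:
w = (-27) / (-27/2) = 2
v = (12 - (4)*(2)) / -1 = -4
u = (12 - (-3)*(-4) - (-5)*(2)) / -2 = -5

(-5, -4, 2)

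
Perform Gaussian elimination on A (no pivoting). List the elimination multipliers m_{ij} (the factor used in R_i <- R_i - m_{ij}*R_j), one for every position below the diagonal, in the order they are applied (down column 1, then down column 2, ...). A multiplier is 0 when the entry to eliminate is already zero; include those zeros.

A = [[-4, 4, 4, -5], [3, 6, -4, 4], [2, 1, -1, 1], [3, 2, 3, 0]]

multipliers: -3/4, -1/2, -3/4, 1/3, 5/9, 59/12

Forward elimination:
R2 <- R2 - (-3/4)*R1:  [   0    9   -1  1/4 ]
R3 <- R3 - (-1/2)*R1:  [    0     3     1  -3/2 ]
R4 <- R4 - (-3/4)*R1:  [     0      5      6  -15/4 ]
R3 <- R3 - (1/3)*R2:  [      0       0     4/3  -19/12 ]
R4 <- R4 - (5/9)*R2:  [     0      0   59/9  -35/9 ]
R4 <- R4 - (59/12)*R3:  [      0       0       0  187/48 ]
Multipliers (in order of application): m_{21} = -3/4, m_{31} = -1/2, m_{41} = -3/4, m_{32} = 1/3, m_{42} = 5/9, m_{43} = 59/12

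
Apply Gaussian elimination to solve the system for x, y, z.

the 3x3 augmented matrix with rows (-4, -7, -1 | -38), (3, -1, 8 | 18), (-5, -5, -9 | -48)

(2, 4, 2)

Forward elimination on [A|b]:
R2 <- R2 - (-3/4)*R1:  [     0  -25/4   29/4  -21/2 ]
R3 <- R3 - (5/4)*R1:  [     0   15/4  -31/4   -1/2 ]
R3 <- R3 - (-3/5)*R2:  [     0      0  -17/5  -34/5 ]
Row echelon form:
[ -4     -7     -1  |    -38 ]
[  0  -25/4   29/4  |  -21/2 ]
[  0      0  -17/5  |  -34/5 ]
Back-substitution:
z = (-34/5) / (-17/5) = 2
y = (-21/2 - (29/4)*(2)) / (-25/4) = 4
x = (-38 - (-7)*(4) - (-1)*(2)) / -4 = 2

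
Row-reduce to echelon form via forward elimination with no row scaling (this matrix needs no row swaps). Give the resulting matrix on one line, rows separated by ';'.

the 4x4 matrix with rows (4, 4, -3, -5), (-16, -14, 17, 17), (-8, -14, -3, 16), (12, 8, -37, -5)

Forward elimination:
R2 <- R2 - (-4)*R1:  [  0   2   5  -3 ]
R3 <- R3 - (-2)*R1:  [  0  -6  -9   6 ]
R4 <- R4 - (3)*R1:  [   0   -4  -28   10 ]
R3 <- R3 - (-3)*R2:  [  0   0   6  -3 ]
R4 <- R4 - (-2)*R2:  [   0    0  -18    4 ]
R4 <- R4 - (-3)*R3:  [  0   0   0  -5 ]
Row echelon form:
[ 4  4  -3  -5 ]
[ 0  2   5  -3 ]
[ 0  0   6  -3 ]
[ 0  0   0  -5 ]

REF = [4 4 -3 -5; 0 2 5 -3; 0 0 6 -3; 0 0 0 -5]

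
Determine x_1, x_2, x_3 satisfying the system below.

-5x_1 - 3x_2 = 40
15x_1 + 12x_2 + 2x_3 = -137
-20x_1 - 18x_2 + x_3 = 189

Forward elimination on [A|b]:
R2 <- R2 - (-3)*R1:  [   0    3    2  -17 ]
R3 <- R3 - (4)*R1:  [  0  -6   1  29 ]
R3 <- R3 - (-2)*R2:  [  0   0   5  -5 ]
Row echelon form:
[ -5  -3  0  |   40 ]
[  0   3  2  |  -17 ]
[  0   0  5  |   -5 ]
Back-substitution:
x_3 = (-5) / 5 = -1
x_2 = (-17 - (2)*(-1)) / 3 = -5
x_1 = (40 - (-3)*(-5)) / -5 = -5

(-5, -5, -1)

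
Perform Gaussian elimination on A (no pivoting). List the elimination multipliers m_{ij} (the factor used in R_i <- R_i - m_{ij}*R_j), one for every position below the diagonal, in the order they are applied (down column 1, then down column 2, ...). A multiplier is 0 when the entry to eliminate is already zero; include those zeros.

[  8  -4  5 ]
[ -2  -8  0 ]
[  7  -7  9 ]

multipliers: -1/4, 7/8, 7/18

Forward elimination:
R2 <- R2 - (-1/4)*R1:  [   0   -9  5/4 ]
R3 <- R3 - (7/8)*R1:  [    0  -7/2  37/8 ]
R3 <- R3 - (7/18)*R2:  [      0       0  149/36 ]
Multipliers (in order of application): m_{21} = -1/4, m_{31} = 7/8, m_{32} = 7/18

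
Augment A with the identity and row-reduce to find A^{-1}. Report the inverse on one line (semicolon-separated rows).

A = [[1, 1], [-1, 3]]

Gauss-Jordan on [A | I]:
R2 <- R2 - (-1)*R1:  [ 0  4  |  1  1 ]
R2 <- (1/4)*R2:  [   0    1  |  1/4  1/4 ]
R1 <- R1 - (1)*R2:  [    1     0  |   3/4  -1/4 ]
Right block of [I | A^{-1}] is the inverse:
[ 3/4  -1/4 ]
[ 1/4   1/4 ]

inverse = [3/4 -1/4; 1/4 1/4]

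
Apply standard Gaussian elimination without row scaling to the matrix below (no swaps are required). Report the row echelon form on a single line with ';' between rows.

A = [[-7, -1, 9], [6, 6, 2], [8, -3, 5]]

REF = [-7 -1 9; 0 36/7 68/7; 0 0 208/9]

Forward elimination:
R2 <- R2 - (-6/7)*R1:  [    0  36/7  68/7 ]
R3 <- R3 - (-8/7)*R1:  [     0  -29/7  107/7 ]
R3 <- R3 - (-29/36)*R2:  [     0      0  208/9 ]
Row echelon form:
[ -7    -1      9 ]
[  0  36/7   68/7 ]
[  0     0  208/9 ]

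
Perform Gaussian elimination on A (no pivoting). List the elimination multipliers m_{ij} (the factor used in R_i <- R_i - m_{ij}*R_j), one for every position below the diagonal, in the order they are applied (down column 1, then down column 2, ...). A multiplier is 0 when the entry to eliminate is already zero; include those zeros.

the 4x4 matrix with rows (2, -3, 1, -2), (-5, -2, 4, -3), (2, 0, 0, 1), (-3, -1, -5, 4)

Forward elimination:
R2 <- R2 - (-5/2)*R1:  [     0  -19/2   13/2     -8 ]
R3 <- R3 - (1)*R1:  [  0   3  -1   3 ]
R4 <- R4 - (-3/2)*R1:  [     0  -11/2   -7/2      1 ]
R3 <- R3 - (-6/19)*R2:  [     0      0  20/19   9/19 ]
R4 <- R4 - (11/19)*R2:  [       0        0  -138/19   107/19 ]
R4 <- R4 - (-69/10)*R3:  [     0      0      0  89/10 ]
Multipliers (in order of application): m_{21} = -5/2, m_{31} = 1, m_{41} = -3/2, m_{32} = -6/19, m_{42} = 11/19, m_{43} = -69/10

multipliers: -5/2, 1, -3/2, -6/19, 11/19, -69/10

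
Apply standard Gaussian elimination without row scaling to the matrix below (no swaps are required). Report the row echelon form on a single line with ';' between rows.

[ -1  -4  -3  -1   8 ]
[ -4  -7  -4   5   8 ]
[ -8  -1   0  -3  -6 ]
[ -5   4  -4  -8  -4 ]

Forward elimination:
R2 <- R2 - (4)*R1:  [   0    9    8    9  -24 ]
R3 <- R3 - (8)*R1:  [   0   31   24    5  -70 ]
R4 <- R4 - (5)*R1:  [   0   24   11   -3  -44 ]
R3 <- R3 - (31/9)*R2:  [     0      0  -32/9    -26   38/3 ]
R4 <- R4 - (8/3)*R2:  [     0      0  -31/3    -27     20 ]
R4 <- R4 - (93/32)*R3:  [       0        0        0   777/16  -269/16 ]
Row echelon form:
[ -1  -4     -3      -1        8 ]
[  0   9      8       9      -24 ]
[  0   0  -32/9     -26     38/3 ]
[  0   0      0  777/16  -269/16 ]

REF = [-1 -4 -3 -1 8; 0 9 8 9 -24; 0 0 -32/9 -26 38/3; 0 0 0 777/16 -269/16]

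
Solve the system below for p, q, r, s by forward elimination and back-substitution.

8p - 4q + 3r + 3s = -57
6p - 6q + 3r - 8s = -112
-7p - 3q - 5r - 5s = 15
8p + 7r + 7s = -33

(-5, 5, -4, 5)

Forward elimination on [A|b]:
R2 <- R2 - (3/4)*R1:  [      0      -3     3/4   -41/4  -277/4 ]
R3 <- R3 - (-7/8)*R1:  [      0   -13/2   -19/8   -19/8  -279/8 ]
R4 <- R4 - (1)*R1:  [  0   4   4   4  24 ]
R3 <- R3 - (13/6)*R2:  [     0      0     -4  119/6  691/6 ]
R4 <- R4 - (-4/3)*R2:  [      0       0       5   -29/3  -205/3 ]
R4 <- R4 - (-5/4)*R3:  [     0      0      0  121/8  605/8 ]
Row echelon form:
[ 8  -4    3      3  |     -57 ]
[ 0  -3  3/4  -41/4  |  -277/4 ]
[ 0   0   -4  119/6  |   691/6 ]
[ 0   0    0  121/8  |   605/8 ]
Back-substitution:
s = (605/8) / (121/8) = 5
r = (691/6 - (119/6)*(5)) / -4 = -4
q = (-277/4 - (3/4)*(-4) - (-41/4)*(5)) / -3 = 5
p = (-57 - (-4)*(5) - (3)*(-4) - (3)*(5)) / 8 = -5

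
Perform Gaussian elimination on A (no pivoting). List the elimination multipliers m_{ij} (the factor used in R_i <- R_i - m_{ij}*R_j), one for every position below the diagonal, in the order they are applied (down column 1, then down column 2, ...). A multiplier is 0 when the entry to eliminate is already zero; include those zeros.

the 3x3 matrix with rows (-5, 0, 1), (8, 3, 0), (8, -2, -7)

multipliers: -8/5, -8/5, -2/3

Forward elimination:
R2 <- R2 - (-8/5)*R1:  [   0    3  8/5 ]
R3 <- R3 - (-8/5)*R1:  [     0     -2  -27/5 ]
R3 <- R3 - (-2/3)*R2:  [     0      0  -13/3 ]
Multipliers (in order of application): m_{21} = -8/5, m_{31} = -8/5, m_{32} = -2/3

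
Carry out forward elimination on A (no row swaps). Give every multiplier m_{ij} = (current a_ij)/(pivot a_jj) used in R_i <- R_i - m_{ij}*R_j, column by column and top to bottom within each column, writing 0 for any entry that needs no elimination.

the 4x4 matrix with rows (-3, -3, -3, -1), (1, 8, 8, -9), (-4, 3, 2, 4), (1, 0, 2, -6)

multipliers: -1/3, 4/3, -1/3, 1, -1/7, -2

Forward elimination:
R2 <- R2 - (-1/3)*R1:  [     0      7      7  -28/3 ]
R3 <- R3 - (4/3)*R1:  [    0     7     6  16/3 ]
R4 <- R4 - (-1/3)*R1:  [     0     -1      1  -19/3 ]
R3 <- R3 - (1)*R2:  [    0     0    -1  44/3 ]
R4 <- R4 - (-1/7)*R2:  [     0      0      2  -23/3 ]
R4 <- R4 - (-2)*R3:  [    0     0     0  65/3 ]
Multipliers (in order of application): m_{21} = -1/3, m_{31} = 4/3, m_{41} = -1/3, m_{32} = 1, m_{42} = -1/7, m_{43} = -2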